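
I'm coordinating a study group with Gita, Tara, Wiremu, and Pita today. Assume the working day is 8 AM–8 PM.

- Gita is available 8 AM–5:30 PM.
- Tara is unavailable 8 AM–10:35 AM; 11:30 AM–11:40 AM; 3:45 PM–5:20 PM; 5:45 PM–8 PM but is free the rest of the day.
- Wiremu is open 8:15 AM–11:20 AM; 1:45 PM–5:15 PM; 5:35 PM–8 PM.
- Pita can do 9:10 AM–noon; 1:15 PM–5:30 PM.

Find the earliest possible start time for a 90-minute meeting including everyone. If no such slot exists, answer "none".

Gita free: 08:00-17:30.
Tara free: 10:35-11:30, 11:40-15:45, 17:20-17:45 (invert busy blocks within the working day).
Wiremu free: 08:15-11:20, 13:45-17:15, 17:35-20:00.
Pita free: 09:10-12:00, 13:15-17:30.
Gita ∩ Tara: 10:35-11:30, 11:40-15:45, 17:20-17:30.
Gita ∩ Tara ∩ Wiremu: 10:35-11:20, 13:45-15:45.
Gita ∩ Tara ∩ Wiremu ∩ Pita: 10:35-11:20, 13:45-15:45.
The first common window of at least 90 minutes is 13:45-15:45, so the earliest start is 13:45.

13:45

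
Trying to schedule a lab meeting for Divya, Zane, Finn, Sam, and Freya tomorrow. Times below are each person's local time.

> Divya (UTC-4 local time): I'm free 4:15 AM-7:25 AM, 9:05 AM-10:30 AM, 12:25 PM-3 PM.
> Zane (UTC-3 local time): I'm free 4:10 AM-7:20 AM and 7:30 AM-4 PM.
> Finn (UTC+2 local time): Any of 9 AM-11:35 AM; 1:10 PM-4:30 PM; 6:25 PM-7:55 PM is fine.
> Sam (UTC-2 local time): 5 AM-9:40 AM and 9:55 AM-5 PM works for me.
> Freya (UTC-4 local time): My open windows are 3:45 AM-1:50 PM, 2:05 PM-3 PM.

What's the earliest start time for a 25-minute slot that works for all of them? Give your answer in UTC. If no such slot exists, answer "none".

08:15

Divya in UTC: 08:15-11:25, 13:05-14:30, 16:25-19:00 (add 4h to convert from UTC-4).
Zane in UTC: 07:10-10:20, 10:30-19:00 (add 3h to convert from UTC-3).
Finn in UTC: 07:00-09:35, 11:10-14:30, 16:25-17:55 (subtract 2h to convert from UTC+2).
Sam in UTC: 07:00-11:40, 11:55-19:00 (add 2h to convert from UTC-2).
Freya in UTC: 07:45-17:50, 18:05-19:00 (add 4h to convert from UTC-4).
Divya ∩ Zane: 08:15-10:20, 10:30-11:25, 13:05-14:30, 16:25-19:00.
Divya ∩ Zane ∩ Finn: 08:15-09:35, 11:10-11:25, 13:05-14:30, 16:25-17:55.
Divya ∩ Zane ∩ Finn ∩ Sam: 08:15-09:35, 11:10-11:25, 13:05-14:30, 16:25-17:55.
Divya ∩ Zane ∩ Finn ∩ Sam ∩ Freya: 08:15-09:35, 11:10-11:25, 13:05-14:30, 16:25-17:50.
Those are the intersection windows.
The first common window of at least 25 minutes is 08:15-09:35, so the earliest start is 08:15.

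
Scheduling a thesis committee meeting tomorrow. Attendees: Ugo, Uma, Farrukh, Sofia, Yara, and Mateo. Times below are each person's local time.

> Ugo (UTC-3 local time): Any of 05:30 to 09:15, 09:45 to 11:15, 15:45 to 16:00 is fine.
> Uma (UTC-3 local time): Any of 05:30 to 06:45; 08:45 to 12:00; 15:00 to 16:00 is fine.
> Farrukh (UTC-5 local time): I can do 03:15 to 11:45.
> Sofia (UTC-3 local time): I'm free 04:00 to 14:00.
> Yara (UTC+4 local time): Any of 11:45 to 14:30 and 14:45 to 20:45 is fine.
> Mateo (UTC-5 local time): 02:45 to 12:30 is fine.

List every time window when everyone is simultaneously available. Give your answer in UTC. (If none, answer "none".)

08:30-09:45, 11:45-12:15, 12:45-14:15

Ugo in UTC: 08:30-12:15, 12:45-14:15, 18:45-19:00 (add 3h to convert from UTC-3).
Uma in UTC: 08:30-09:45, 11:45-15:00, 18:00-19:00 (add 3h to convert from UTC-3).
Farrukh in UTC: 08:15-16:45 (add 5h to convert from UTC-5).
Sofia in UTC: 07:00-17:00 (add 3h to convert from UTC-3).
Yara in UTC: 07:45-10:30, 10:45-16:45 (subtract 4h to convert from UTC+4).
Mateo in UTC: 07:45-17:30 (add 5h to convert from UTC-5).
Ugo ∩ Uma: 08:30-09:45, 11:45-12:15, 12:45-14:15, 18:45-19:00.
Ugo ∩ Uma ∩ Farrukh: 08:30-09:45, 11:45-12:15, 12:45-14:15.
Ugo ∩ Uma ∩ Farrukh ∩ Sofia: 08:30-09:45, 11:45-12:15, 12:45-14:15.
Ugo ∩ Uma ∩ Farrukh ∩ Sofia ∩ Yara: 08:30-09:45, 11:45-12:15, 12:45-14:15.
Ugo ∩ Uma ∩ Farrukh ∩ Sofia ∩ Yara ∩ Mateo: 08:30-09:45, 11:45-12:15, 12:45-14:15.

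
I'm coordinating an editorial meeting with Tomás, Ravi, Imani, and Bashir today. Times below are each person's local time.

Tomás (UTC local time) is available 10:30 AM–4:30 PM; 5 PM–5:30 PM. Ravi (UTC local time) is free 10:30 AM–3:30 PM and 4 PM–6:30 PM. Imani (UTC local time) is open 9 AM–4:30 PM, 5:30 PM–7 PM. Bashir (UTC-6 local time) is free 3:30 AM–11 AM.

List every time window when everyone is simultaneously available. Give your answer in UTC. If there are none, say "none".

Tomás in UTC: 10:30-16:30, 17:00-17:30.
Ravi in UTC: 10:30-15:30, 16:00-18:30.
Imani in UTC: 09:00-16:30, 17:30-19:00.
Bashir in UTC: 09:30-17:00 (add 6h to convert from UTC-6).
Tomás ∩ Ravi: 10:30-15:30, 16:00-16:30, 17:00-17:30.
Tomás ∩ Ravi ∩ Imani: 10:30-15:30, 16:00-16:30.
Tomás ∩ Ravi ∩ Imani ∩ Bashir: 10:30-15:30, 16:00-16:30.

10:30-15:30, 16:00-16:30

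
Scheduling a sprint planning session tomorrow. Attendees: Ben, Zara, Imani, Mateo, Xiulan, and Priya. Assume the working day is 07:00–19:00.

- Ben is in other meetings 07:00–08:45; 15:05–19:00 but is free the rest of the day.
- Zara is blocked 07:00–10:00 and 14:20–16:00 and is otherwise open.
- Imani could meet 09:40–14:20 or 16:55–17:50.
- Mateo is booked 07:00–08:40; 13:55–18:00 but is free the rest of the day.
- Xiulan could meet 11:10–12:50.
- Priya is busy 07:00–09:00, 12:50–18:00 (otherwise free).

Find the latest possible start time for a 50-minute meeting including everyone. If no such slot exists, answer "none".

Ben free: 08:45-15:05 (invert busy blocks within the working day).
Zara free: 10:00-14:20, 16:00-19:00 (invert busy blocks within the working day).
Imani free: 09:40-14:20, 16:55-17:50.
Mateo free: 08:40-13:55, 18:00-19:00 (invert busy blocks within the working day).
Xiulan free: 11:10-12:50.
Priya free: 09:00-12:50, 18:00-19:00 (invert busy blocks within the working day).
Ben ∩ Zara: 10:00-14:20.
Ben ∩ Zara ∩ Imani: 10:00-14:20.
Ben ∩ Zara ∩ Imani ∩ Mateo: 10:00-13:55.
Ben ∩ Zara ∩ Imani ∩ Mateo ∩ Xiulan: 11:10-12:50.
Ben ∩ Zara ∩ Imani ∩ Mateo ∩ Xiulan ∩ Priya: 11:10-12:50.
Those are the intersection windows.
The last common window of at least 50 minutes is 11:10-12:50; a 50-minute meeting can start as late as 12:00 and still end by 12:50.

12:00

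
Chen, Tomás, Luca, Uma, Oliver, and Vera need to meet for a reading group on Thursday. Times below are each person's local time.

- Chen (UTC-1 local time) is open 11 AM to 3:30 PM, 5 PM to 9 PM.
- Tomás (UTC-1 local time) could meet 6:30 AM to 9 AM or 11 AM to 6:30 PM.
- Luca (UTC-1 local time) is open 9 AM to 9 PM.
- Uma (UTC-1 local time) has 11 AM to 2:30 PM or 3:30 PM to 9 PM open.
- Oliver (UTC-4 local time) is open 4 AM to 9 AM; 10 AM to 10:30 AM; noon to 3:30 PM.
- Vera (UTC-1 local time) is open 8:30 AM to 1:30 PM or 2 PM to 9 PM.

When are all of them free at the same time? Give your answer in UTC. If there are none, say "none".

Chen in UTC: 12:00-16:30, 18:00-22:00 (add 1h to convert from UTC-1).
Tomás in UTC: 07:30-10:00, 12:00-19:30 (add 1h to convert from UTC-1).
Luca in UTC: 10:00-22:00 (add 1h to convert from UTC-1).
Uma in UTC: 12:00-15:30, 16:30-22:00 (add 1h to convert from UTC-1).
Oliver in UTC: 08:00-13:00, 14:00-14:30, 16:00-19:30 (add 4h to convert from UTC-4).
Vera in UTC: 09:30-14:30, 15:00-22:00 (add 1h to convert from UTC-1).
Chen ∩ Tomás: 12:00-16:30, 18:00-19:30.
Chen ∩ Tomás ∩ Luca: 12:00-16:30, 18:00-19:30.
Chen ∩ Tomás ∩ Luca ∩ Uma: 12:00-15:30, 18:00-19:30.
Chen ∩ Tomás ∩ Luca ∩ Uma ∩ Oliver: 12:00-13:00, 14:00-14:30, 18:00-19:30.
Chen ∩ Tomás ∩ Luca ∩ Uma ∩ Oliver ∩ Vera: 12:00-13:00, 14:00-14:30, 18:00-19:30.

12:00-13:00, 14:00-14:30, 18:00-19:30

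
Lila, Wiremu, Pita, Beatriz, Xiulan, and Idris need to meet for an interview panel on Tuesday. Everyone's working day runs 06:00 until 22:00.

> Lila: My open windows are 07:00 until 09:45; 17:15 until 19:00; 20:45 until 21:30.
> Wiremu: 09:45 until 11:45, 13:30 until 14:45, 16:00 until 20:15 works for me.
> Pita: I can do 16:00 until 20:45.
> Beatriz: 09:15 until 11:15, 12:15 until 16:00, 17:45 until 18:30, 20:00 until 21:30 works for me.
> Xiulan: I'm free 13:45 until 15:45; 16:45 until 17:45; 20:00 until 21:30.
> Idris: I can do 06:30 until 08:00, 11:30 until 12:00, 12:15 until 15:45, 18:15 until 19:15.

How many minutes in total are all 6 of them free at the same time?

Lila ∩ Wiremu: 17:15-19:00.
Lila ∩ Wiremu ∩ Pita: 17:15-19:00.
Lila ∩ Wiremu ∩ Pita ∩ Beatriz: 17:45-18:30.
Lila ∩ Wiremu ∩ Pita ∩ Beatriz ∩ Xiulan: ∅.
Lila ∩ Wiremu ∩ Pita ∩ Beatriz ∩ Xiulan ∩ Idris: ∅.
There is no time when everyone is free.
There is no common window, so the total is 0 minutes.

0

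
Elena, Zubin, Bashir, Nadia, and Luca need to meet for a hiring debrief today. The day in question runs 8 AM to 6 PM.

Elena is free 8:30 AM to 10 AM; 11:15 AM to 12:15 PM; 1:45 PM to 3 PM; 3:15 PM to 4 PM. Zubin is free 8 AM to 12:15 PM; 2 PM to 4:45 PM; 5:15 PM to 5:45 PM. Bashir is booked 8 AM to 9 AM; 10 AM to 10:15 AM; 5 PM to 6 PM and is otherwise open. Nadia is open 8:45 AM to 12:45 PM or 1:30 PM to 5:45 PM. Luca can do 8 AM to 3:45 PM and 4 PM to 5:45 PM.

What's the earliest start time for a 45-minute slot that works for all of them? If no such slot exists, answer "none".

Elena free: 08:30-10:00, 11:15-12:15, 13:45-15:00, 15:15-16:00.
Zubin free: 08:00-12:15, 14:00-16:45, 17:15-17:45.
Bashir free: 09:00-10:00, 10:15-17:00 (invert busy blocks within the working day).
Nadia free: 08:45-12:45, 13:30-17:45.
Luca free: 08:00-15:45, 16:00-17:45.
Elena ∩ Zubin: 08:30-10:00, 11:15-12:15, 14:00-15:00, 15:15-16:00.
Elena ∩ Zubin ∩ Bashir: 09:00-10:00, 11:15-12:15, 14:00-15:00, 15:15-16:00.
Elena ∩ Zubin ∩ Bashir ∩ Nadia: 09:00-10:00, 11:15-12:15, 14:00-15:00, 15:15-16:00.
Elena ∩ Zubin ∩ Bashir ∩ Nadia ∩ Luca: 09:00-10:00, 11:15-12:15, 14:00-15:00, 15:15-15:45.
So the common availability across everyone is 09:00-10:00, 11:15-12:15, 14:00-15:00, 15:15-15:45.
The first common window of at least 45 minutes is 09:00-10:00, so the earliest start is 09:00.

09:00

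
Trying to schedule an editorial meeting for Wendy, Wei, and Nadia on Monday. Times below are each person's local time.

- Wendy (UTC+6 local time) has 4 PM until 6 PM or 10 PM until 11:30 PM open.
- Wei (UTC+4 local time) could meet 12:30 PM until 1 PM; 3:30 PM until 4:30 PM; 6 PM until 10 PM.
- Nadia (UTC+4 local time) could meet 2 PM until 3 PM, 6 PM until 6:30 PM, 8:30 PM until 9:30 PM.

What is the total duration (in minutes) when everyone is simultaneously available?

60

Wendy in UTC: 10:00-12:00, 16:00-17:30 (subtract 6h to convert from UTC+6).
Wei in UTC: 08:30-09:00, 11:30-12:30, 14:00-18:00 (subtract 4h to convert from UTC+4).
Nadia in UTC: 10:00-11:00, 14:00-14:30, 16:30-17:30 (subtract 4h to convert from UTC+4).
Wendy ∩ Wei: 11:30-12:00, 16:00-17:30.
Wendy ∩ Wei ∩ Nadia: 16:30-17:30.
That's a single block of 60 minutes.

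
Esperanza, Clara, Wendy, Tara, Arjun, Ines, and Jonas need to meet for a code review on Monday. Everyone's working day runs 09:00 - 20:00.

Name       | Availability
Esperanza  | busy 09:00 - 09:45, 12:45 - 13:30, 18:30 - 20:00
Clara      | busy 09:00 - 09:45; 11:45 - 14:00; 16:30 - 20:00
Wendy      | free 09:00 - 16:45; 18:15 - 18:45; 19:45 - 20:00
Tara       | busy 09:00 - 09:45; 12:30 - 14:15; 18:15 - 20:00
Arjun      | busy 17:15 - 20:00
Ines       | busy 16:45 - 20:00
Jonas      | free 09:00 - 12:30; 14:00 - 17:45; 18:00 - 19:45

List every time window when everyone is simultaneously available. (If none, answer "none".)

Esperanza free: 09:45-12:45, 13:30-18:30 (invert busy blocks within the working day).
Clara free: 09:45-11:45, 14:00-16:30 (invert busy blocks within the working day).
Wendy free: 09:00-16:45, 18:15-18:45, 19:45-20:00.
Tara free: 09:45-12:30, 14:15-18:15 (invert busy blocks within the working day).
Arjun free: 09:00-17:15 (invert busy blocks within the working day).
Ines free: 09:00-16:45 (invert busy blocks within the working day).
Jonas free: 09:00-12:30, 14:00-17:45, 18:00-19:45.
Esperanza ∩ Clara: 09:45-11:45, 14:00-16:30.
Esperanza ∩ Clara ∩ Wendy: 09:45-11:45, 14:00-16:30.
Esperanza ∩ Clara ∩ Wendy ∩ Tara: 09:45-11:45, 14:15-16:30.
Esperanza ∩ Clara ∩ Wendy ∩ Tara ∩ Arjun: 09:45-11:45, 14:15-16:30.
Esperanza ∩ Clara ∩ Wendy ∩ Tara ∩ Arjun ∩ Ines: 09:45-11:45, 14:15-16:30.
Esperanza ∩ Clara ∩ Wendy ∩ Tara ∩ Arjun ∩ Ines ∩ Jonas: 09:45-11:45, 14:15-16:30.

09:45-11:45, 14:15-16:30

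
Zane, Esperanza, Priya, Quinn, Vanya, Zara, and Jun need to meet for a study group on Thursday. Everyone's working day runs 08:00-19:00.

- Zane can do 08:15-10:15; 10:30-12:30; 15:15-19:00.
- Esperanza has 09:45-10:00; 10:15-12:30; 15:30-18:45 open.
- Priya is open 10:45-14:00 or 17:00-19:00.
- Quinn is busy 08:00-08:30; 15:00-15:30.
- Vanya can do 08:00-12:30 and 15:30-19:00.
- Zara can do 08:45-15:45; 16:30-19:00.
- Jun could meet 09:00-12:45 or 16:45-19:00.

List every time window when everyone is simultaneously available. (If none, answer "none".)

10:45-12:30, 17:00-18:45

Zane free: 08:15-10:15, 10:30-12:30, 15:15-19:00.
Esperanza free: 09:45-10:00, 10:15-12:30, 15:30-18:45.
Priya free: 10:45-14:00, 17:00-19:00.
Quinn free: 08:30-15:00, 15:30-19:00 (invert busy blocks within the working day).
Vanya free: 08:00-12:30, 15:30-19:00.
Zara free: 08:45-15:45, 16:30-19:00.
Jun free: 09:00-12:45, 16:45-19:00.
Zane ∩ Esperanza: 09:45-10:00, 10:30-12:30, 15:30-18:45.
Zane ∩ Esperanza ∩ Priya: 10:45-12:30, 17:00-18:45.
Zane ∩ Esperanza ∩ Priya ∩ Quinn: 10:45-12:30, 17:00-18:45.
Zane ∩ Esperanza ∩ Priya ∩ Quinn ∩ Vanya: 10:45-12:30, 17:00-18:45.
Zane ∩ Esperanza ∩ Priya ∩ Quinn ∩ Vanya ∩ Zara: 10:45-12:30, 17:00-18:45.
Zane ∩ Esperanza ∩ Priya ∩ Quinn ∩ Vanya ∩ Zara ∩ Jun: 10:45-12:30, 17:00-18:45.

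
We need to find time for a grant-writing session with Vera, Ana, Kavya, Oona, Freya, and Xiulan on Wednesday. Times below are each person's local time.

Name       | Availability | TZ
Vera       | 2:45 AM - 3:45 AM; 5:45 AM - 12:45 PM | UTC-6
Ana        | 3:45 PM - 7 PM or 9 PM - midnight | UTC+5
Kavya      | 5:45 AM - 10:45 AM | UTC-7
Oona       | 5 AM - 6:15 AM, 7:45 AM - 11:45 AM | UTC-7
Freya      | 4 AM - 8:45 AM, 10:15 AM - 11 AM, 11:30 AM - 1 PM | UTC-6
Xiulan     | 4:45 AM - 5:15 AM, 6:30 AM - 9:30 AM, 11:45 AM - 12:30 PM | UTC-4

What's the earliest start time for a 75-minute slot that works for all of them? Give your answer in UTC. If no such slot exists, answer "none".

Vera in UTC: 08:45-09:45, 11:45-18:45 (add 6h to convert from UTC-6).
Ana in UTC: 10:45-14:00, 16:00-19:00 (subtract 5h to convert from UTC+5).
Kavya in UTC: 12:45-17:45 (add 7h to convert from UTC-7).
Oona in UTC: 12:00-13:15, 14:45-18:45 (add 7h to convert from UTC-7).
Freya in UTC: 10:00-14:45, 16:15-17:00, 17:30-19:00 (add 6h to convert from UTC-6).
Xiulan in UTC: 08:45-09:15, 10:30-13:30, 15:45-16:30 (add 4h to convert from UTC-4).
Vera ∩ Ana: 11:45-14:00, 16:00-18:45.
Vera ∩ Ana ∩ Kavya: 12:45-14:00, 16:00-17:45.
Vera ∩ Ana ∩ Kavya ∩ Oona: 12:45-13:15, 16:00-17:45.
Vera ∩ Ana ∩ Kavya ∩ Oona ∩ Freya: 12:45-13:15, 16:15-17:00, 17:30-17:45.
Vera ∩ Ana ∩ Kavya ∩ Oona ∩ Freya ∩ Xiulan: 12:45-13:15, 16:15-16:30.
No common window is at least 75 minutes long.

none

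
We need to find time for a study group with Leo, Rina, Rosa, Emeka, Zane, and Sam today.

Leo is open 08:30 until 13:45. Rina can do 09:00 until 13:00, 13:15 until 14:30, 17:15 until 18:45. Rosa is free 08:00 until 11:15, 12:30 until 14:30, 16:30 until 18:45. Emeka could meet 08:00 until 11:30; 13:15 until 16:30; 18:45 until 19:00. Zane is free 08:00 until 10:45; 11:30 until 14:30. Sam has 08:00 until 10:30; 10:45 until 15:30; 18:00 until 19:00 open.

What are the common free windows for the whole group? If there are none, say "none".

09:00-10:30, 13:15-13:45

Leo ∩ Rina: 09:00-13:00, 13:15-13:45.
Leo ∩ Rina ∩ Rosa: 09:00-11:15, 12:30-13:00, 13:15-13:45.
Leo ∩ Rina ∩ Rosa ∩ Emeka: 09:00-11:15, 13:15-13:45.
Leo ∩ Rina ∩ Rosa ∩ Emeka ∩ Zane: 09:00-10:45, 13:15-13:45.
Leo ∩ Rina ∩ Rosa ∩ Emeka ∩ Zane ∩ Sam: 09:00-10:30, 13:15-13:45.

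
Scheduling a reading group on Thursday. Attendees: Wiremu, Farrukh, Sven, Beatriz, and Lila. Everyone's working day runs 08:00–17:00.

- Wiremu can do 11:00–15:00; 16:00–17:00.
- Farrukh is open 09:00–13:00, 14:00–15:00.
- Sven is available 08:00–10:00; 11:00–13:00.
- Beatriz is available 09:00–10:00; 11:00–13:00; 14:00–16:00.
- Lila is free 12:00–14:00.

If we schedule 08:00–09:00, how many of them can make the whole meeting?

Sven can make the full 08:00-09:00 slot — that's 1.

1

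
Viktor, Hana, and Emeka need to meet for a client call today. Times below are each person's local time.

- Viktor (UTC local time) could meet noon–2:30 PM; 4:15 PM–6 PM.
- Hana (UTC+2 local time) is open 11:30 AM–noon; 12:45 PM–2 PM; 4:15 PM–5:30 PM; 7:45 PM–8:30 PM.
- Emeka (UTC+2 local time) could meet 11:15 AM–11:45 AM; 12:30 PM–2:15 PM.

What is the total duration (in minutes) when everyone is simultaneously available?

Viktor in UTC: 12:00-14:30, 16:15-18:00.
Hana in UTC: 09:30-10:00, 10:45-12:00, 14:15-15:30, 17:45-18:30 (subtract 2h to convert from UTC+2).
Emeka in UTC: 09:15-09:45, 10:30-12:15 (subtract 2h to convert from UTC+2).
Viktor ∩ Hana: 14:15-14:30, 17:45-18:00.
Viktor ∩ Hana ∩ Emeka: ∅.
There is no time when everyone is free.
There is no common window, so the total is 0 minutes.

0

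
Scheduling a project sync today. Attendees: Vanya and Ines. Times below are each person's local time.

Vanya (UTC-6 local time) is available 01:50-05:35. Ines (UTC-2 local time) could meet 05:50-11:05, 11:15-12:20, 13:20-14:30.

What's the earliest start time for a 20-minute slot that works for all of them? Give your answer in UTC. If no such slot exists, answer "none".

Vanya in UTC: 07:50-11:35 (add 6h to convert from UTC-6).
Ines in UTC: 07:50-13:05, 13:15-14:20, 15:20-16:30 (add 2h to convert from UTC-2).
Vanya ∩ Ines: 07:50-11:35.
So the common availability across everyone is 07:50-11:35.
The first common window of at least 20 minutes is 07:50-11:35, so the earliest start is 07:50.

07:50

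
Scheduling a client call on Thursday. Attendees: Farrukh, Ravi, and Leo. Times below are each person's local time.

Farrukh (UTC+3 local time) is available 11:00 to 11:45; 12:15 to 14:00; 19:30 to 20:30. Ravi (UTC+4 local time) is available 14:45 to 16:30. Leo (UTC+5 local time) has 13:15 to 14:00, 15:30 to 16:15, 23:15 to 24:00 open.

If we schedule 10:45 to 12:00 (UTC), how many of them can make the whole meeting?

Farrukh in UTC: 08:00-08:45, 09:15-11:00, 16:30-17:30 (subtract 3h to convert from UTC+3).
Ravi in UTC: 10:45-12:30 (subtract 4h to convert from UTC+4).
Leo in UTC: 08:15-09:00, 10:30-11:15, 18:15-19:00 (subtract 5h to convert from UTC+5).
Ravi can make the full 10:45-12:00 slot — that's 1.

1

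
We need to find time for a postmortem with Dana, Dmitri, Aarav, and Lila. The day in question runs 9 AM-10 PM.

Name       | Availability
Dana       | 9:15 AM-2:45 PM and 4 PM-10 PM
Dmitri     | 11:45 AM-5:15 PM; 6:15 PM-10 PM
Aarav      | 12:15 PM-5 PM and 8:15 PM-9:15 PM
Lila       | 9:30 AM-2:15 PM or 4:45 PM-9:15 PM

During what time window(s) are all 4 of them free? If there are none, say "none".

12:15-14:15, 16:45-17:00, 20:15-21:15

Dana ∩ Dmitri: 11:45-14:45, 16:00-17:15, 18:15-22:00.
Dana ∩ Dmitri ∩ Aarav: 12:15-14:45, 16:00-17:00, 20:15-21:15.
Dana ∩ Dmitri ∩ Aarav ∩ Lila: 12:15-14:15, 16:45-17:00, 20:15-21:15.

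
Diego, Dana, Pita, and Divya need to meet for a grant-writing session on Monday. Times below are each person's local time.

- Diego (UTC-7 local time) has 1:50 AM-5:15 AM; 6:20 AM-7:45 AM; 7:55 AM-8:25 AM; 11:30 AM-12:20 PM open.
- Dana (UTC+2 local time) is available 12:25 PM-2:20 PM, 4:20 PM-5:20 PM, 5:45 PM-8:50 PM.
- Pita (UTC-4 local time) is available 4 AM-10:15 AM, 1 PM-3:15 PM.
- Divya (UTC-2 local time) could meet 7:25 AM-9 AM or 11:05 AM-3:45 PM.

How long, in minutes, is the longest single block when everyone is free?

Diego in UTC: 08:50-12:15, 13:20-14:45, 14:55-15:25, 18:30-19:20 (add 7h to convert from UTC-7).
Dana in UTC: 10:25-12:20, 14:20-15:20, 15:45-18:50 (subtract 2h to convert from UTC+2).
Pita in UTC: 08:00-14:15, 17:00-19:15 (add 4h to convert from UTC-4).
Divya in UTC: 09:25-11:00, 13:05-17:45 (add 2h to convert from UTC-2).
Diego ∩ Dana: 10:25-12:15, 14:20-14:45, 14:55-15:20, 18:30-18:50.
Diego ∩ Dana ∩ Pita: 10:25-12:15, 18:30-18:50.
Diego ∩ Dana ∩ Pita ∩ Divya: 10:25-11:00.
The longest is 10:25-11:00 at 35 minutes.

35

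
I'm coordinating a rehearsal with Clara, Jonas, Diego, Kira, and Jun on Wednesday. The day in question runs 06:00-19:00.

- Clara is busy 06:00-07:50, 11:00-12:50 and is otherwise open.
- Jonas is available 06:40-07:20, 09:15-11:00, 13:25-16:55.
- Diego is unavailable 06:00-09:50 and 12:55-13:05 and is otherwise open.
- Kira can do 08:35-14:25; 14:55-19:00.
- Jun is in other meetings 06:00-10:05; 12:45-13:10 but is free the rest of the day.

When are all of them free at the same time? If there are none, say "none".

10:05-11:00, 13:25-14:25, 14:55-16:55

Clara free: 07:50-11:00, 12:50-19:00 (invert busy blocks within the working day).
Jonas free: 06:40-07:20, 09:15-11:00, 13:25-16:55.
Diego free: 09:50-12:55, 13:05-19:00 (invert busy blocks within the working day).
Kira free: 08:35-14:25, 14:55-19:00.
Jun free: 10:05-12:45, 13:10-19:00 (invert busy blocks within the working day).
Clara ∩ Jonas: 09:15-11:00, 13:25-16:55.
Clara ∩ Jonas ∩ Diego: 09:50-11:00, 13:25-16:55.
Clara ∩ Jonas ∩ Diego ∩ Kira: 09:50-11:00, 13:25-14:25, 14:55-16:55.
Clara ∩ Jonas ∩ Diego ∩ Kira ∩ Jun: 10:05-11:00, 13:25-14:25, 14:55-16:55.
Those are the intersection windows.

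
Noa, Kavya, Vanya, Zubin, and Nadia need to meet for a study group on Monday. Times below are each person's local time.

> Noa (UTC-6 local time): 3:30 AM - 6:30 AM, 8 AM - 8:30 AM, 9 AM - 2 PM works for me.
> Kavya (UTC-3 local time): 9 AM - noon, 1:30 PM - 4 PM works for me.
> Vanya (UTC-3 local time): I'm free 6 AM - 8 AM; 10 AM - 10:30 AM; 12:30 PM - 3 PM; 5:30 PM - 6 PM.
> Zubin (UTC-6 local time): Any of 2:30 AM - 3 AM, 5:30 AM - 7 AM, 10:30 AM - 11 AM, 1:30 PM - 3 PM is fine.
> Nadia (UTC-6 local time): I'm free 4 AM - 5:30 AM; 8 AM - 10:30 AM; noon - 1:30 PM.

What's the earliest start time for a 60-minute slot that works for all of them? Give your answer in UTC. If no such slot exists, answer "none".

Noa in UTC: 09:30-12:30, 14:00-14:30, 15:00-20:00 (add 6h to convert from UTC-6).
Kavya in UTC: 12:00-15:00, 16:30-19:00 (add 3h to convert from UTC-3).
Vanya in UTC: 09:00-11:00, 13:00-13:30, 15:30-18:00, 20:30-21:00 (add 3h to convert from UTC-3).
Zubin in UTC: 08:30-09:00, 11:30-13:00, 16:30-17:00, 19:30-21:00 (add 6h to convert from UTC-6).
Nadia in UTC: 10:00-11:30, 14:00-16:30, 18:00-19:30 (add 6h to convert from UTC-6).
Noa ∩ Kavya: 12:00-12:30, 14:00-14:30, 16:30-19:00.
Noa ∩ Kavya ∩ Vanya: 16:30-18:00.
Noa ∩ Kavya ∩ Vanya ∩ Zubin: 16:30-17:00.
Noa ∩ Kavya ∩ Vanya ∩ Zubin ∩ Nadia: ∅.
There is no time when everyone is free.
No common window is at least 60 minutes long.

none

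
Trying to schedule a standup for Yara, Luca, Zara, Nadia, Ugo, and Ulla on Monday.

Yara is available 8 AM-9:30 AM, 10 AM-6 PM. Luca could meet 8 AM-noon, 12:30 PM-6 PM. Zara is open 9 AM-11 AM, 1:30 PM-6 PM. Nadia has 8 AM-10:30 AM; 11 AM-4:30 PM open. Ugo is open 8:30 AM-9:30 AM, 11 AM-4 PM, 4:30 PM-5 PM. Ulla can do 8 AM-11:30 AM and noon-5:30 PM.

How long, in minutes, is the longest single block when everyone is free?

Yara ∩ Luca: 08:00-09:30, 10:00-12:00, 12:30-18:00.
Yara ∩ Luca ∩ Zara: 09:00-09:30, 10:00-11:00, 13:30-18:00.
Yara ∩ Luca ∩ Zara ∩ Nadia: 09:00-09:30, 10:00-10:30, 13:30-16:30.
Yara ∩ Luca ∩ Zara ∩ Nadia ∩ Ugo: 09:00-09:30, 13:30-16:00.
Yara ∩ Luca ∩ Zara ∩ Nadia ∩ Ugo ∩ Ulla: 09:00-09:30, 13:30-16:00.
The longest is 13:30-16:00 at 150 minutes.

150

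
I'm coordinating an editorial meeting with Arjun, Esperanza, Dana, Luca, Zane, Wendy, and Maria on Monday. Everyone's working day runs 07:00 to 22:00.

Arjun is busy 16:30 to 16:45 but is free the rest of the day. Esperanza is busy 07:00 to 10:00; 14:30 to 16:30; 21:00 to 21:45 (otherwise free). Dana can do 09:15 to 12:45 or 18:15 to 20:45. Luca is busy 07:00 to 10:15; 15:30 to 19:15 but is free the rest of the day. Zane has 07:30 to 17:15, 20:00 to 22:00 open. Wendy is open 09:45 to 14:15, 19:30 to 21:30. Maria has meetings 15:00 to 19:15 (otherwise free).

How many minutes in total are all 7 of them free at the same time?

195

Arjun free: 07:00-16:30, 16:45-22:00 (invert busy blocks within the working day).
Esperanza free: 10:00-14:30, 16:30-21:00, 21:45-22:00 (invert busy blocks within the working day).
Dana free: 09:15-12:45, 18:15-20:45.
Luca free: 10:15-15:30, 19:15-22:00 (invert busy blocks within the working day).
Zane free: 07:30-17:15, 20:00-22:00.
Wendy free: 09:45-14:15, 19:30-21:30.
Maria free: 07:00-15:00, 19:15-22:00 (invert busy blocks within the working day).
Arjun ∩ Esperanza: 10:00-14:30, 16:45-21:00, 21:45-22:00.
Arjun ∩ Esperanza ∩ Dana: 10:00-12:45, 18:15-20:45.
Arjun ∩ Esperanza ∩ Dana ∩ Luca: 10:15-12:45, 19:15-20:45.
Arjun ∩ Esperanza ∩ Dana ∩ Luca ∩ Zane: 10:15-12:45, 20:00-20:45.
Arjun ∩ Esperanza ∩ Dana ∩ Luca ∩ Zane ∩ Wendy: 10:15-12:45, 20:00-20:45.
Arjun ∩ Esperanza ∩ Dana ∩ Luca ∩ Zane ∩ Wendy ∩ Maria: 10:15-12:45, 20:00-20:45.
Summing the common windows: 150 + 45 = 195 minutes.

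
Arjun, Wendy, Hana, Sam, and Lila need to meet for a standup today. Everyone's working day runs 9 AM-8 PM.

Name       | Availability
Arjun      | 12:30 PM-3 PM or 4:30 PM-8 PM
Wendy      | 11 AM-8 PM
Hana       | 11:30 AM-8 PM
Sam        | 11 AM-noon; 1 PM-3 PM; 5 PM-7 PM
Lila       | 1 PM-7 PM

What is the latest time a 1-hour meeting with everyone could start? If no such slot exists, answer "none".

18:00

Arjun ∩ Wendy: 12:30-15:00, 16:30-20:00.
Arjun ∩ Wendy ∩ Hana: 12:30-15:00, 16:30-20:00.
Arjun ∩ Wendy ∩ Hana ∩ Sam: 13:00-15:00, 17:00-19:00.
Arjun ∩ Wendy ∩ Hana ∩ Sam ∩ Lila: 13:00-15:00, 17:00-19:00.
The last common window of at least 60 minutes is 17:00-19:00; a 60-minute meeting can start as late as 18:00 and still end by 19:00.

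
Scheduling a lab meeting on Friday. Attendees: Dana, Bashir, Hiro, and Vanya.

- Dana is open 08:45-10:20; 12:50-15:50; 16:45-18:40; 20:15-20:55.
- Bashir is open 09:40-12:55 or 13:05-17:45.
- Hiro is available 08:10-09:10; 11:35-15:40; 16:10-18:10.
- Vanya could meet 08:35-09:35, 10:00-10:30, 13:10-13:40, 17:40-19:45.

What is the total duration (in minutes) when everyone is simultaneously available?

35

Dana ∩ Bashir: 09:40-10:20, 12:50-12:55, 13:05-15:50, 16:45-17:45.
Dana ∩ Bashir ∩ Hiro: 12:50-12:55, 13:05-15:40, 16:45-17:45.
Dana ∩ Bashir ∩ Hiro ∩ Vanya: 13:10-13:40, 17:40-17:45.
Summing the common windows: 30 + 5 = 35 minutes.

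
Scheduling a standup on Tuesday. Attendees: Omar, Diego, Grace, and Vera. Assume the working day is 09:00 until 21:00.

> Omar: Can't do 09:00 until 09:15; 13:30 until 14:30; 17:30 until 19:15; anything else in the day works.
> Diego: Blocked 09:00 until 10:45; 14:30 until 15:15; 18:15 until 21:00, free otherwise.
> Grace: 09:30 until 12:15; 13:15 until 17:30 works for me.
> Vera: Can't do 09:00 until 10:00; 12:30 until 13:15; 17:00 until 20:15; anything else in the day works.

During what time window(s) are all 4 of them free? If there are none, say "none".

10:45-12:15, 13:15-13:30, 15:15-17:00

Omar free: 09:15-13:30, 14:30-17:30, 19:15-21:00 (invert busy blocks within the working day).
Diego free: 10:45-14:30, 15:15-18:15 (invert busy blocks within the working day).
Grace free: 09:30-12:15, 13:15-17:30.
Vera free: 10:00-12:30, 13:15-17:00, 20:15-21:00 (invert busy blocks within the working day).
Omar ∩ Diego: 10:45-13:30, 15:15-17:30.
Omar ∩ Diego ∩ Grace: 10:45-12:15, 13:15-13:30, 15:15-17:30.
Omar ∩ Diego ∩ Grace ∩ Vera: 10:45-12:15, 13:15-13:30, 15:15-17:00.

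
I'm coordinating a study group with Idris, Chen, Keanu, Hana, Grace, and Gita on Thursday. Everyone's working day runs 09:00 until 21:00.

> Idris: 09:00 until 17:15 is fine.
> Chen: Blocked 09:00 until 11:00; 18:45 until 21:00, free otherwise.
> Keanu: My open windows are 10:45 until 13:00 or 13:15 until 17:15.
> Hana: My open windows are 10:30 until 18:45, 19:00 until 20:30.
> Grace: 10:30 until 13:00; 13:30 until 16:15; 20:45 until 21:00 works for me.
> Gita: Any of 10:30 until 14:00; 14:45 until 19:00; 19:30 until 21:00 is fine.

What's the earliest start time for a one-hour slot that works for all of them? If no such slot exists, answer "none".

11:00

Idris free: 09:00-17:15.
Chen free: 11:00-18:45 (invert busy blocks within the working day).
Keanu free: 10:45-13:00, 13:15-17:15.
Hana free: 10:30-18:45, 19:00-20:30.
Grace free: 10:30-13:00, 13:30-16:15, 20:45-21:00.
Gita free: 10:30-14:00, 14:45-19:00, 19:30-21:00.
Idris ∩ Chen: 11:00-17:15.
Idris ∩ Chen ∩ Keanu: 11:00-13:00, 13:15-17:15.
Idris ∩ Chen ∩ Keanu ∩ Hana: 11:00-13:00, 13:15-17:15.
Idris ∩ Chen ∩ Keanu ∩ Hana ∩ Grace: 11:00-13:00, 13:30-16:15.
Idris ∩ Chen ∩ Keanu ∩ Hana ∩ Grace ∩ Gita: 11:00-13:00, 13:30-14:00, 14:45-16:15.
Those are the intersection windows.
The first common window of at least 60 minutes is 11:00-13:00, so the earliest start is 11:00.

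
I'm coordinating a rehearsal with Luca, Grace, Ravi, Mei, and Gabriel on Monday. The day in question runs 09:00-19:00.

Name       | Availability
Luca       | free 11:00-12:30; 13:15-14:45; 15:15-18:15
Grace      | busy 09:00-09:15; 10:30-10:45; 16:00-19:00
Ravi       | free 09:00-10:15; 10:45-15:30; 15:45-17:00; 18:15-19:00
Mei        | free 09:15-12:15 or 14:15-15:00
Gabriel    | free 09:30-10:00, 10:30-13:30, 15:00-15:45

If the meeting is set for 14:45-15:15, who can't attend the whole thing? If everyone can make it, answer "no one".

Luca free: 11:00-12:30, 13:15-14:45, 15:15-18:15.
Grace free: 09:15-10:30, 10:45-16:00 (invert busy blocks within the working day).
Ravi free: 09:00-10:15, 10:45-15:30, 15:45-17:00, 18:15-19:00.
Mei free: 09:15-12:15, 14:15-15:00.
Gabriel free: 09:30-10:00, 10:30-13:30, 15:00-15:45.
Luca: not fully free for 14:45-15:15. Grace: free for 14:45-15:15. Ravi: free for 14:45-15:15. Mei: not fully free for 14:45-15:15. Gabriel: not fully free for 14:45-15:15.

Gabriel, Luca, Mei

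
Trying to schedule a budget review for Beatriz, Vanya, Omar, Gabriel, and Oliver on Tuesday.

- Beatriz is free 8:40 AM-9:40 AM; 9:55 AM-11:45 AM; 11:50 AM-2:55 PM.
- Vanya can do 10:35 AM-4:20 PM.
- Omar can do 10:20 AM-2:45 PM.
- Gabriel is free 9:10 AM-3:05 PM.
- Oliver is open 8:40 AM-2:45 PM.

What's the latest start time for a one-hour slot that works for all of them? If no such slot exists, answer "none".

13:45

Beatriz ∩ Vanya: 10:35-11:45, 11:50-14:55.
Beatriz ∩ Vanya ∩ Omar: 10:35-11:45, 11:50-14:45.
Beatriz ∩ Vanya ∩ Omar ∩ Gabriel: 10:35-11:45, 11:50-14:45.
Beatriz ∩ Vanya ∩ Omar ∩ Gabriel ∩ Oliver: 10:35-11:45, 11:50-14:45.
The last common window of at least 60 minutes is 11:50-14:45; a 60-minute meeting can start as late as 13:45 and still end by 14:45.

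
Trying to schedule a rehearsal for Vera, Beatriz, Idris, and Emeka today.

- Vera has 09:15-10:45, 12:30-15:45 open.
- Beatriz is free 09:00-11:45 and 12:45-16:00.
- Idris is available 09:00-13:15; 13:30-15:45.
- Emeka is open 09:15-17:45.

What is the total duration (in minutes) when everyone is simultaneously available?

255

Vera ∩ Beatriz: 09:15-10:45, 12:45-15:45.
Vera ∩ Beatriz ∩ Idris: 09:15-10:45, 12:45-13:15, 13:30-15:45.
Vera ∩ Beatriz ∩ Idris ∩ Emeka: 09:15-10:45, 12:45-13:15, 13:30-15:45.
So the common availability across everyone is 09:15-10:45, 12:45-13:15, 13:30-15:45.
Summing the common windows: 90 + 30 + 135 = 255 minutes.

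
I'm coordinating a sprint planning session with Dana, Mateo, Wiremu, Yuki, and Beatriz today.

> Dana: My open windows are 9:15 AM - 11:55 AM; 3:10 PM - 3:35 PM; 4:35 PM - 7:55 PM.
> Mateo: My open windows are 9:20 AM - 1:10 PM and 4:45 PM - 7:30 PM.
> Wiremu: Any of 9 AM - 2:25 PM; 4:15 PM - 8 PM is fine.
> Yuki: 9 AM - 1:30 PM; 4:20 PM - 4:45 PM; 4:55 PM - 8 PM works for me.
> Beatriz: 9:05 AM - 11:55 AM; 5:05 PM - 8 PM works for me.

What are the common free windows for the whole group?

Dana ∩ Mateo: 09:20-11:55, 16:45-19:30.
Dana ∩ Mateo ∩ Wiremu: 09:20-11:55, 16:45-19:30.
Dana ∩ Mateo ∩ Wiremu ∩ Yuki: 09:20-11:55, 16:55-19:30.
Dana ∩ Mateo ∩ Wiremu ∩ Yuki ∩ Beatriz: 09:20-11:55, 17:05-19:30.

09:20-11:55, 17:05-19:30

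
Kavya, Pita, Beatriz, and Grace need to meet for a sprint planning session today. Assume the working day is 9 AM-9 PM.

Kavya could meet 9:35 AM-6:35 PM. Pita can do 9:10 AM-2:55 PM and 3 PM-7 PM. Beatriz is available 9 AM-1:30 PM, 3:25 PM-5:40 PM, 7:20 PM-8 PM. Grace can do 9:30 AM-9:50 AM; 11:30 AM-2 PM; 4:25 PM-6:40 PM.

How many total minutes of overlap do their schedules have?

210

Kavya ∩ Pita: 09:35-14:55, 15:00-18:35.
Kavya ∩ Pita ∩ Beatriz: 09:35-13:30, 15:25-17:40.
Kavya ∩ Pita ∩ Beatriz ∩ Grace: 09:35-09:50, 11:30-13:30, 16:25-17:40.
Those are the intersection windows.
Summing the common windows: 15 + 120 + 75 = 210 minutes.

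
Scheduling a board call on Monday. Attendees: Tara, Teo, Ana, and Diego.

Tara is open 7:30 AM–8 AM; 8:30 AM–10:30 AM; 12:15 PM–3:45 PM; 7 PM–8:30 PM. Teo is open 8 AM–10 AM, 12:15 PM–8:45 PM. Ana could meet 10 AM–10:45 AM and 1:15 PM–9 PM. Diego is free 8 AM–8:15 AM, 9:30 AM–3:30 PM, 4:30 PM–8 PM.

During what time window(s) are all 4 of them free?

13:15-15:30, 19:00-20:00

Tara ∩ Teo: 08:30-10:00, 12:15-15:45, 19:00-20:30.
Tara ∩ Teo ∩ Ana: 13:15-15:45, 19:00-20:30.
Tara ∩ Teo ∩ Ana ∩ Diego: 13:15-15:30, 19:00-20:00.
Those are the intersection windows.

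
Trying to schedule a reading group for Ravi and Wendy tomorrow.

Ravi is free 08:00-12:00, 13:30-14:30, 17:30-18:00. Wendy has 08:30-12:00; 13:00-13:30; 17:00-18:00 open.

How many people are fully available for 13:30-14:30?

Ravi can make the full 13:30-14:30 slot — that's 1.

1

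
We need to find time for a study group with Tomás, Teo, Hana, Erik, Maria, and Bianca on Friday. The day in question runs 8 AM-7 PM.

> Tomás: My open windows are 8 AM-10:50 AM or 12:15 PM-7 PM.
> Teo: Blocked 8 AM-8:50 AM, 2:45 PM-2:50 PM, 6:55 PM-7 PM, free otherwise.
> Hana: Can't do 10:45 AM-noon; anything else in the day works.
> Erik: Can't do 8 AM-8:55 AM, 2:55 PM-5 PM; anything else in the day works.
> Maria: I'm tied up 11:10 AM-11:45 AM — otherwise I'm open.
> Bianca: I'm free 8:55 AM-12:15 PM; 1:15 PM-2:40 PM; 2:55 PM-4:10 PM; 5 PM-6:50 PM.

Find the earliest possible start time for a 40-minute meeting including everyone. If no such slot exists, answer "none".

Tomás free: 08:00-10:50, 12:15-19:00.
Teo free: 08:50-14:45, 14:50-18:55 (invert busy blocks within the working day).
Hana free: 08:00-10:45, 12:00-19:00 (invert busy blocks within the working day).
Erik free: 08:55-14:55, 17:00-19:00 (invert busy blocks within the working day).
Maria free: 08:00-11:10, 11:45-19:00 (invert busy blocks within the working day).
Bianca free: 08:55-12:15, 13:15-14:40, 14:55-16:10, 17:00-18:50.
Tomás ∩ Teo: 08:50-10:50, 12:15-14:45, 14:50-18:55.
Tomás ∩ Teo ∩ Hana: 08:50-10:45, 12:15-14:45, 14:50-18:55.
Tomás ∩ Teo ∩ Hana ∩ Erik: 08:55-10:45, 12:15-14:45, 14:50-14:55, 17:00-18:55.
Tomás ∩ Teo ∩ Hana ∩ Erik ∩ Maria: 08:55-10:45, 12:15-14:45, 14:50-14:55, 17:00-18:55.
Tomás ∩ Teo ∩ Hana ∩ Erik ∩ Maria ∩ Bianca: 08:55-10:45, 13:15-14:40, 17:00-18:50.
Those are the intersection windows.
The first common window of at least 40 minutes is 08:55-10:45, so the earliest start is 08:55.

08:55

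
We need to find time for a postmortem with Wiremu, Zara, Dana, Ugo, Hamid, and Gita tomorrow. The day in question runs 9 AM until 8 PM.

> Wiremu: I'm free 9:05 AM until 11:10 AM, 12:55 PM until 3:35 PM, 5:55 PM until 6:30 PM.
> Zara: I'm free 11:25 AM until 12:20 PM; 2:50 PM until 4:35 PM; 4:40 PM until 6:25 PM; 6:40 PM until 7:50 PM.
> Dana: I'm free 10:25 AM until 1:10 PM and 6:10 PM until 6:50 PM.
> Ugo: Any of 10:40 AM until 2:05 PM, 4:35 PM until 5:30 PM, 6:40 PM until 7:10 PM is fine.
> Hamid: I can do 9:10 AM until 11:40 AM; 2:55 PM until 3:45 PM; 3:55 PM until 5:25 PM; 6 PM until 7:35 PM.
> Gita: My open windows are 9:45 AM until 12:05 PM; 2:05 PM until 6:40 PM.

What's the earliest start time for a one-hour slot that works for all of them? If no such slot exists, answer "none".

Wiremu ∩ Zara: 14:50-15:35, 17:55-18:25.
Wiremu ∩ Zara ∩ Dana: 18:10-18:25.
Wiremu ∩ Zara ∩ Dana ∩ Ugo: ∅.
Wiremu ∩ Zara ∩ Dana ∩ Ugo ∩ Hamid: ∅.
Wiremu ∩ Zara ∩ Dana ∩ Ugo ∩ Hamid ∩ Gita: ∅.
There is no time when everyone is free.
No common window is at least 60 minutes long.

none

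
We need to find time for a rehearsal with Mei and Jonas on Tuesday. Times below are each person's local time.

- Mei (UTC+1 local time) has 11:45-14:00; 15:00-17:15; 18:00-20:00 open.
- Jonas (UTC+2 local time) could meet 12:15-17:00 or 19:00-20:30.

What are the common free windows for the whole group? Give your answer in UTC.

10:45-13:00, 14:00-15:00, 17:00-18:30

Mei in UTC: 10:45-13:00, 14:00-16:15, 17:00-19:00 (subtract 1h to convert from UTC+1).
Jonas in UTC: 10:15-15:00, 17:00-18:30 (subtract 2h to convert from UTC+2).
Mei ∩ Jonas: 10:45-13:00, 14:00-15:00, 17:00-18:30.
Those are the intersection windows.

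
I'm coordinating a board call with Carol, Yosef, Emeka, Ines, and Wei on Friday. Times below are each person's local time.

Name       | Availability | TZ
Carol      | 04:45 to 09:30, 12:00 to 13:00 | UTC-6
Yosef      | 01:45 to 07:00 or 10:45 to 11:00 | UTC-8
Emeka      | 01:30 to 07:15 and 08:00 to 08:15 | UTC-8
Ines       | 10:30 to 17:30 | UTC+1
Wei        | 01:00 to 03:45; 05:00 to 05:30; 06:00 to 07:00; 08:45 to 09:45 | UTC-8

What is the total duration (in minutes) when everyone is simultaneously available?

150

Carol in UTC: 10:45-15:30, 18:00-19:00 (add 6h to convert from UTC-6).
Yosef in UTC: 09:45-15:00, 18:45-19:00 (add 8h to convert from UTC-8).
Emeka in UTC: 09:30-15:15, 16:00-16:15 (add 8h to convert from UTC-8).
Ines in UTC: 09:30-16:30 (subtract 1h to convert from UTC+1).
Wei in UTC: 09:00-11:45, 13:00-13:30, 14:00-15:00, 16:45-17:45 (add 8h to convert from UTC-8).
Carol ∩ Yosef: 10:45-15:00, 18:45-19:00.
Carol ∩ Yosef ∩ Emeka: 10:45-15:00.
Carol ∩ Yosef ∩ Emeka ∩ Ines: 10:45-15:00.
Carol ∩ Yosef ∩ Emeka ∩ Ines ∩ Wei: 10:45-11:45, 13:00-13:30, 14:00-15:00.
So the common availability across everyone is 10:45-11:45, 13:00-13:30, 14:00-15:00.
Summing the common windows: 60 + 30 + 60 = 150 minutes.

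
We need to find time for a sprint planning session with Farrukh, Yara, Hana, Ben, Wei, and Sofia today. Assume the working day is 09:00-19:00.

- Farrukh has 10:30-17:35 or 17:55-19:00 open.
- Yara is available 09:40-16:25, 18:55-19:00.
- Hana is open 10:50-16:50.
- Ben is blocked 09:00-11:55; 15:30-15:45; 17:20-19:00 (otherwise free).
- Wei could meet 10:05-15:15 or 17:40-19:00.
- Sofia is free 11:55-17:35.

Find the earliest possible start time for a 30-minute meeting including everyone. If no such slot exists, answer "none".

Farrukh free: 10:30-17:35, 17:55-19:00.
Yara free: 09:40-16:25, 18:55-19:00.
Hana free: 10:50-16:50.
Ben free: 11:55-15:30, 15:45-17:20 (invert busy blocks within the working day).
Wei free: 10:05-15:15, 17:40-19:00.
Sofia free: 11:55-17:35.
Farrukh ∩ Yara: 10:30-16:25, 18:55-19:00.
Farrukh ∩ Yara ∩ Hana: 10:50-16:25.
Farrukh ∩ Yara ∩ Hana ∩ Ben: 11:55-15:30, 15:45-16:25.
Farrukh ∩ Yara ∩ Hana ∩ Ben ∩ Wei: 11:55-15:15.
Farrukh ∩ Yara ∩ Hana ∩ Ben ∩ Wei ∩ Sofia: 11:55-15:15.
So the common availability across everyone is 11:55-15:15.
The first common window of at least 30 minutes is 11:55-15:15, so the earliest start is 11:55.

11:55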